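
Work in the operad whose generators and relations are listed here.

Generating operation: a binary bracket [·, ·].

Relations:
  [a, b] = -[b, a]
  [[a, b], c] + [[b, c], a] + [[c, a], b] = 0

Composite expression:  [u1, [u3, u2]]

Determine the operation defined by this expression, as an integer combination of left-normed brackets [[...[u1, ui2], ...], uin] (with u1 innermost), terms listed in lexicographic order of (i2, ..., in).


Skip Jacobi rewriting: expand, keep u1-initial words, read off terms.
Composite bracket: [u1, [u3, u2]]
Each bracket splits as ab - ba, giving 4 signed words (2^2 = 4).
Collect the words opening with u1:
  sign of u1u2u3 is -1, so it contributes -[[u1, u2], u3]
  sign of u1u3u2 is +1, so it contributes +[[u1, u3], u2]

-[[u1, u2], u3] + [[u1, u3], u2]


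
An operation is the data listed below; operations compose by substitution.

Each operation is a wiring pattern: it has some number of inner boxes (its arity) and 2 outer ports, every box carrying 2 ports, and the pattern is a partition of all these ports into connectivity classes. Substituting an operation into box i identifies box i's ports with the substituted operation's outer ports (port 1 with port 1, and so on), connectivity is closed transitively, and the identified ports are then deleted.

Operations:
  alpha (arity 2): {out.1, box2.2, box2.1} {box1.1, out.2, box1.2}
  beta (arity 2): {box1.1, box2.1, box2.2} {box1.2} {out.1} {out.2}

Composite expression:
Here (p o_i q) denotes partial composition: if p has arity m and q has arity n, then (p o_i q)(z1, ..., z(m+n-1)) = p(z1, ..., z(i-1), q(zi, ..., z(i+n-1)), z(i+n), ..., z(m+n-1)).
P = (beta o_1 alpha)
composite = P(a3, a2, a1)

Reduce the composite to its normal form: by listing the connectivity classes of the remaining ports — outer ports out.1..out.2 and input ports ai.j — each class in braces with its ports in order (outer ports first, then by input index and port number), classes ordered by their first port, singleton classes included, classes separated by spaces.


{out.1} {out.2} {a1.1, a1.2, a2.1, a2.2} {a3.1, a3.2}

After gluing at beta, chains via deleted ports link the a-ports.
after alpha, the pattern on (a3, a2) reads {out.1, a2.1, a2.2} {out.2, a3.1, a3.2} (out.j = its outer ports)
after beta, the pattern on (a3, a2, a1) reads {out.1} {out.2} {a1.1, a1.2, a2.1, a2.2} {a3.1, a3.2} (out.j = its outer ports)


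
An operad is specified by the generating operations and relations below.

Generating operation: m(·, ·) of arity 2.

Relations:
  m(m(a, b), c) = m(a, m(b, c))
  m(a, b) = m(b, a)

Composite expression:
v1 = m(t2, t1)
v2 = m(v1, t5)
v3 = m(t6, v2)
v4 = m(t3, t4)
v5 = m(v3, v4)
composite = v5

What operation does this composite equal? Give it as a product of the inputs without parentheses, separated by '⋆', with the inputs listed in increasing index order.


Shape and order are irrelevant to m; the t-input set decides.
m(t2, t1) unparenthesizes to t2 ⋆ t1
m(m(t2, t1), t5) unparenthesizes to t2 ⋆ t1 ⋆ t5
m(t6, m(m(t2, t1), t5)) unparenthesizes to t6 ⋆ t2 ⋆ t1 ⋆ t5
m(t3, t4) unparenthesizes to t3 ⋆ t4
m(m(t6, m(m(t2, t1), t5)), m(t3, t4)) unparenthesizes to t6 ⋆ t2 ⋆ t1 ⋆ t5 ⋆ t3 ⋆ t4
rearranged into index order: t1 ⋆ t2 ⋆ t3 ⋆ t4 ⋆ t5 ⋆ t6

t1 ⋆ t2 ⋆ t3 ⋆ t4 ⋆ t5 ⋆ t6


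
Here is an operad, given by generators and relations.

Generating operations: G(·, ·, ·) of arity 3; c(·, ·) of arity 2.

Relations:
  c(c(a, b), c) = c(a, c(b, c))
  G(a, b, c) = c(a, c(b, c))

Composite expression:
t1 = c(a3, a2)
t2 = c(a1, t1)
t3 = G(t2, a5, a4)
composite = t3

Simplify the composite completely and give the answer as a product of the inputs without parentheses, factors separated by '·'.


a1 · a3 · a2 · a5 · a4

All parenthesizations of G agree; list the a-inputs left to right.
c(a3, a2) collapses to a3 · a2
c(a1, c(a3, a2)) collapses to a1 · a3 · a2
G(c(a1, c(a3, a2)), a5, a4) collapses to a1 · a3 · a2 · a5 · a4


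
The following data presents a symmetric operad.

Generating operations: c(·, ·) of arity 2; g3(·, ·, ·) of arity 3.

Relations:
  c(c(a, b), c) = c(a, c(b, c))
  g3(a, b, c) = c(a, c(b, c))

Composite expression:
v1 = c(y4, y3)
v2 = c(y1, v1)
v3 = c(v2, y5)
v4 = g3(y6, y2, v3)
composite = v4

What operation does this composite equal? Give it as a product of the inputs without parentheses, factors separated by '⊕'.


The g3-tree's shape is irrelevant; the y-reading-order decides.
c(y4, y3) collapses to y4 ⊕ y3
c(y1, c(y4, y3)) collapses to y1 ⊕ y4 ⊕ y3
c(c(y1, c(y4, y3)), y5) collapses to y1 ⊕ y4 ⊕ y3 ⊕ y5
g3(y6, y2, c(c(y1, c(y4, y3)), y5)) collapses to y6 ⊕ y2 ⊕ y1 ⊕ y4 ⊕ y3 ⊕ y5

y6 ⊕ y2 ⊕ y1 ⊕ y4 ⊕ y3 ⊕ y5


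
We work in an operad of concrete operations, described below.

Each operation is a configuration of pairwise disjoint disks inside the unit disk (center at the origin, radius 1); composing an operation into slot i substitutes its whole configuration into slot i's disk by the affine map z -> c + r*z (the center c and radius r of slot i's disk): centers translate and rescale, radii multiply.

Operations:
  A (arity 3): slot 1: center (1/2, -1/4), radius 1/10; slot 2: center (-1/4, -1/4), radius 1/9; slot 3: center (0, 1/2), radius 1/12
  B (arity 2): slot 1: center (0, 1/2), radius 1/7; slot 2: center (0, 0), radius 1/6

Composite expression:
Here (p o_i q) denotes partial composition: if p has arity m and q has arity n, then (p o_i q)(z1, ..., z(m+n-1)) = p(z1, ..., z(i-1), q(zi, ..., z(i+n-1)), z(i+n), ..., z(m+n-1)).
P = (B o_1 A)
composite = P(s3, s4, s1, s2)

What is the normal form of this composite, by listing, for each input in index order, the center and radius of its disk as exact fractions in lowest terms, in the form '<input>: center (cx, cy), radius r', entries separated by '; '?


s1: center (0, 4/7), radius 1/84; s2: center (0, 0), radius 1/6; s3: center (1/14, 13/28), radius 1/70; s4: center (-1/28, 13/28), radius 1/63

Only the slot chain above each s matters under B; compose those maps.
s3: after 2 affine steps, its disk has center (1/14, 13/28), radius 1/70
s4: after 2 affine steps, its disk has center (-1/28, 13/28), radius 1/63
s1: after 2 affine steps, its disk has center (0, 4/7), radius 1/84
s2: after 1 affine step, its disk has center (0, 0), radius 1/6


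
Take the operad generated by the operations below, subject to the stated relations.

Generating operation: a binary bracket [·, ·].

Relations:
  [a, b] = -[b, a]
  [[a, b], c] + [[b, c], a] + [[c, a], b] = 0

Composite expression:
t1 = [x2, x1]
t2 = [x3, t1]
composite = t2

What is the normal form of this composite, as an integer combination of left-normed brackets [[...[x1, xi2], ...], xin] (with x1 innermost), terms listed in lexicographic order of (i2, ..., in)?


[[x1, x2], x3]


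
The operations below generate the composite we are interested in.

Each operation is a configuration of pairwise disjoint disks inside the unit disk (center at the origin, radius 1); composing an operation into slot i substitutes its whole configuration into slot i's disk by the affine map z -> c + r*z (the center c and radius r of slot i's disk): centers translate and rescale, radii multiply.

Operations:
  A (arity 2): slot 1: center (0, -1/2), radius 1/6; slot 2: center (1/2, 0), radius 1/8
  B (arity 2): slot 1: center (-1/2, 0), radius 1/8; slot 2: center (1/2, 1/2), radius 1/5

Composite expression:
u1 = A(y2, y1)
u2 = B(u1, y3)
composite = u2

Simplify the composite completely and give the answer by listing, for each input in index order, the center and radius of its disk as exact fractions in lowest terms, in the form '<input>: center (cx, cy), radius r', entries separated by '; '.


Below B, radii multiply path by path; the y-disk centers shift.
y2 passes through 2 substitutions, ending at center (-1/2, -1/16), radius 1/48
y1 passes through 2 substitutions, ending at center (-7/16, 0), radius 1/64
y3 passes through 1 substitution, ending at center (1/2, 1/2), radius 1/5

y1: center (-7/16, 0), radius 1/64; y2: center (-1/2, -1/16), radius 1/48; y3: center (1/2, 1/2), radius 1/5


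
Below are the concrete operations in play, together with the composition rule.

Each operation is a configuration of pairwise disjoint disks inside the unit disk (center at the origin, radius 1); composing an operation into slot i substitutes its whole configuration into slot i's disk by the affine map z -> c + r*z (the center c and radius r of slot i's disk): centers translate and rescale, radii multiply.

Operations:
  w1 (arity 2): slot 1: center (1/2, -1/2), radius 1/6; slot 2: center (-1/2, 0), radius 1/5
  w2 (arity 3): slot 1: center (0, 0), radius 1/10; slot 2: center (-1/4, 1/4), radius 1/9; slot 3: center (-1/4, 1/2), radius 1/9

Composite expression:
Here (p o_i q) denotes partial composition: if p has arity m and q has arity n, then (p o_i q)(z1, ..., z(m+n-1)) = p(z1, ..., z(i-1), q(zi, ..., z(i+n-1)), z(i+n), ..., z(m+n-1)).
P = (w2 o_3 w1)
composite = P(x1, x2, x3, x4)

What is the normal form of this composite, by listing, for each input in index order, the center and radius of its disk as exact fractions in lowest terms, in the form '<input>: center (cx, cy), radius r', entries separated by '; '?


x1: center (0, 0), radius 1/10; x2: center (-1/4, 1/4), radius 1/9; x3: center (-7/36, 4/9), radius 1/54; x4: center (-11/36, 1/2), radius 1/45

Below w2, radii multiply path by path; the x-disk centers shift.
input x1: applying the 1 nested substitution gives center (0, 0), radius 1/10
input x2: applying the 1 nested substitution gives center (-1/4, 1/4), radius 1/9
input x3: applying the 2 nested substitutions gives center (-7/36, 4/9), radius 1/54
input x4: applying the 2 nested substitutions gives center (-11/36, 1/2), radius 1/45


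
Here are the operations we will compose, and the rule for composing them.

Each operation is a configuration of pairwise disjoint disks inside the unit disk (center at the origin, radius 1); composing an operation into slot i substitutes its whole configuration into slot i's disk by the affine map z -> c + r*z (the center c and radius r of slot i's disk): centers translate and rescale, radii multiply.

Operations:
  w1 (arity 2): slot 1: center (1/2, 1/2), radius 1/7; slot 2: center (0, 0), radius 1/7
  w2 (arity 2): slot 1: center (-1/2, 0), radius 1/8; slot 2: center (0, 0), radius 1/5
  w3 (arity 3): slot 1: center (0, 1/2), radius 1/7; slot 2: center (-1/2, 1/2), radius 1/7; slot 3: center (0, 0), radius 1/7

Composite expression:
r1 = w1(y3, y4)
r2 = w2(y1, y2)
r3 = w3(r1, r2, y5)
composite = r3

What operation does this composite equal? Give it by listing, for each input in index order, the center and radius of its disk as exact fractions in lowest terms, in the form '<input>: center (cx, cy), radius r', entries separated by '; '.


y1: center (-4/7, 1/2), radius 1/56; y2: center (-1/2, 1/2), radius 1/35; y3: center (1/14, 4/7), radius 1/49; y4: center (0, 1/2), radius 1/49; y5: center (0, 0), radius 1/7


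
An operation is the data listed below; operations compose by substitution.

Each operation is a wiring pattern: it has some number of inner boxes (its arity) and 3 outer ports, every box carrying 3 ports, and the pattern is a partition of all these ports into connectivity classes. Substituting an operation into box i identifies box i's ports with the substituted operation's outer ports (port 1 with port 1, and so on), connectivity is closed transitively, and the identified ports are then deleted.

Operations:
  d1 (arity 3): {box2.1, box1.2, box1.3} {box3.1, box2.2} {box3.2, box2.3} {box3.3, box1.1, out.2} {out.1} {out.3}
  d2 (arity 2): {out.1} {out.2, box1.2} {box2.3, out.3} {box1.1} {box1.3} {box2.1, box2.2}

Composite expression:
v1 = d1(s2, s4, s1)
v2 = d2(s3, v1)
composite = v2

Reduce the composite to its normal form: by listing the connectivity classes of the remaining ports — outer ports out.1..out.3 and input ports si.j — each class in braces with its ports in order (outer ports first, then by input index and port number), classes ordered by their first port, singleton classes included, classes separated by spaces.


{out.1} {out.2, s3.2} {out.3} {s1.1, s4.2} {s1.2, s4.3} {s1.3, s2.1} {s2.2, s2.3, s4.1} {s3.1} {s3.3}

Connectivity passes through glued d2-boundaries; trace each wire chain.
composing d1 on (s2, s4, s1), with out.j its own outer ports: {out.1} {out.2, s1.3, s2.1} {out.3} {s1.1, s4.2} {s1.2, s4.3} {s2.2, s2.3, s4.1}
composing d2 on (s3, s2, s4, s1), with out.j its own outer ports: {out.1} {out.2, s3.2} {out.3} {s1.1, s4.2} {s1.2, s4.3} {s1.3, s2.1} {s2.2, s2.3, s4.1} {s3.1} {s3.3}


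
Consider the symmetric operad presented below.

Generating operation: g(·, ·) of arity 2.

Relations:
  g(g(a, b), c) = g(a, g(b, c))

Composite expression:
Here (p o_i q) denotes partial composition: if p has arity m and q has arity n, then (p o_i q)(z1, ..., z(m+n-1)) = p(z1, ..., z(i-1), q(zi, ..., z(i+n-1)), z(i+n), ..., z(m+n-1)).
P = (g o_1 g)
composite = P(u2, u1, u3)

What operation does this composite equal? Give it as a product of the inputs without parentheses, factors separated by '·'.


u2 · u1 · u3


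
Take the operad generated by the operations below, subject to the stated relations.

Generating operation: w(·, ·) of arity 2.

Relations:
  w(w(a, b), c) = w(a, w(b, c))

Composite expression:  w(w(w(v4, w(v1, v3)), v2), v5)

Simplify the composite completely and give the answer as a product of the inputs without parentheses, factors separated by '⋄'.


v4 ⋄ v1 ⋄ v3 ⋄ v2 ⋄ v5

Under associativity of w, the answer is the v's in reading order.
w(v1, v3) linearizes to v1 ⋄ v3
w(v4, w(v1, v3)) linearizes to v4 ⋄ v1 ⋄ v3
w(w(v4, w(v1, v3)), v2) linearizes to v4 ⋄ v1 ⋄ v3 ⋄ v2
w(w(w(v4, w(v1, v3)), v2), v5) linearizes to v4 ⋄ v1 ⋄ v3 ⋄ v2 ⋄ v5


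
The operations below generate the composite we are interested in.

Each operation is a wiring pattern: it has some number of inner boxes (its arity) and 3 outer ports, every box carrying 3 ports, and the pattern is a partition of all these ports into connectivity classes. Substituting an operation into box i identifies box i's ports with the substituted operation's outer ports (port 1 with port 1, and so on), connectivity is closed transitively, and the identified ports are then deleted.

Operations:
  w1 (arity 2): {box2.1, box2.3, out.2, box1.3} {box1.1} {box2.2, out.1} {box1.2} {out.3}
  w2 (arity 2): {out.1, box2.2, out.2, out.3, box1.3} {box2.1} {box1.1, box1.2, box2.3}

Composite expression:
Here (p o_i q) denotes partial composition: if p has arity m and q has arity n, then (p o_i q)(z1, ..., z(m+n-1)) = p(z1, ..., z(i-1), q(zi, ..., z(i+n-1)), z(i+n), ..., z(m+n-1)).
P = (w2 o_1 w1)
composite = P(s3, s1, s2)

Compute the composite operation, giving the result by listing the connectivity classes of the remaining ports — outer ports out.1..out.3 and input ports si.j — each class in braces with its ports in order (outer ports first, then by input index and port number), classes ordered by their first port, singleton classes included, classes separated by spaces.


{out.1, out.2, out.3, s2.2} {s1.1, s1.2, s1.3, s2.3, s3.3} {s2.1} {s3.1} {s3.2}


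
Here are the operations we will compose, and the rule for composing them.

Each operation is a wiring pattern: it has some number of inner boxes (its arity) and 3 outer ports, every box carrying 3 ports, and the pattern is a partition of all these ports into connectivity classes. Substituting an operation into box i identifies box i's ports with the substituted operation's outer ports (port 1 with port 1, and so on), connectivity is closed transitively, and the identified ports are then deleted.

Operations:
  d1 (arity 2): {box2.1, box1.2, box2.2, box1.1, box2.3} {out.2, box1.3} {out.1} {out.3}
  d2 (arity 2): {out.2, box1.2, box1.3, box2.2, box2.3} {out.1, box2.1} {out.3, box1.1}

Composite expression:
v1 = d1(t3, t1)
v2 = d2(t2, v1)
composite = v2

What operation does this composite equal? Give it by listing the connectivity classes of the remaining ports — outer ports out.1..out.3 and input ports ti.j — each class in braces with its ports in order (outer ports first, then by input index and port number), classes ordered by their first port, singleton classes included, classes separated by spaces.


Connectivity passes through glued d2-boundaries; trace each wire chain.
d1 over (t3, t1) gives {out.1} {out.2, t3.3} {out.3} {t1.1, t1.2, t1.3, t3.1, t3.2}, out.j being that stage's outer ports
d2 over (t2, t3, t1) gives {out.1} {out.2, t2.2, t2.3, t3.3} {out.3, t2.1} {t1.1, t1.2, t1.3, t3.1, t3.2}, out.j being that stage's outer ports

{out.1} {out.2, t2.2, t2.3, t3.3} {out.3, t2.1} {t1.1, t1.2, t1.3, t3.1, t3.2}


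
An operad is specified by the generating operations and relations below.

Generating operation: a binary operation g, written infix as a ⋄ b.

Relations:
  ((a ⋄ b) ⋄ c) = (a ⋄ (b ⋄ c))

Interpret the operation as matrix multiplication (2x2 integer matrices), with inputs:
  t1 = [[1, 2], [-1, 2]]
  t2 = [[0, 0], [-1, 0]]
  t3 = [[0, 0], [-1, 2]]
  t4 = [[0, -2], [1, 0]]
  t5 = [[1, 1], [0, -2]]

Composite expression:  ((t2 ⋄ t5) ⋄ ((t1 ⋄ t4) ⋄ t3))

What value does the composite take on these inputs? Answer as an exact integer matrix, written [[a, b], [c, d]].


(t2 ⋄ t5) = [[0, 0], [-1, -1]]
(t1 ⋄ t4) = [[2, -2], [2, 2]]
((t1 ⋄ t4) ⋄ t3) = [[2, -4], [-2, 4]]
((t2 ⋄ t5) ⋄ ((t1 ⋄ t4) ⋄ t3)) = [[0, 0], [0, 0]]

[[0, 0], [0, 0]]


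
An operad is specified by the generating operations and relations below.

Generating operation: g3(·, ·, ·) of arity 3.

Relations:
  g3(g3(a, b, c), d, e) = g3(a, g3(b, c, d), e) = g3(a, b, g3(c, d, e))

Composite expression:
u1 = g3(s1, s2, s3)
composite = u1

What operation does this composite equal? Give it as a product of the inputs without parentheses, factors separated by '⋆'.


Key point: g3 is associative — brackets drop, the s-order remains.
g3(s1, s2, s3) reduces to s1 ⋆ s2 ⋆ s3

s1 ⋆ s2 ⋆ s3


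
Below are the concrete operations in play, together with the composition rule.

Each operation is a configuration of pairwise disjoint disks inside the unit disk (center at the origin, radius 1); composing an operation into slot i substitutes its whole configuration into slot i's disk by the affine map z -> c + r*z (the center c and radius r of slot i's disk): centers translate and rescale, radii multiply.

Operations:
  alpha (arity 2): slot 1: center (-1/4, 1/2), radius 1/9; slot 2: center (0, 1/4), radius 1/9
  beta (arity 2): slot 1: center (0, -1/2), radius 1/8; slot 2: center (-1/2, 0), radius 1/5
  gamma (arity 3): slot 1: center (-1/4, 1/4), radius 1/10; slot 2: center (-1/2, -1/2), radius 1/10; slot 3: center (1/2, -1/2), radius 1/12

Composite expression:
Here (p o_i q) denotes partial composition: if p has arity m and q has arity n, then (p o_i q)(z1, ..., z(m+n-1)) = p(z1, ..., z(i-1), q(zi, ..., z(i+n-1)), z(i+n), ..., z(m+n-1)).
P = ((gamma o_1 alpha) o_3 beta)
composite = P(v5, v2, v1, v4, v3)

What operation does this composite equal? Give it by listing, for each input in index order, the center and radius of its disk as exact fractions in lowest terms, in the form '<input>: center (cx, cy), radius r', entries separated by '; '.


v1: center (-1/2, -11/20), radius 1/80; v2: center (-1/4, 11/40), radius 1/90; v3: center (1/2, -1/2), radius 1/12; v4: center (-11/20, -1/2), radius 1/50; v5: center (-11/40, 3/10), radius 1/90

Only the slot chain above each v matters under gamma; compose those maps.
v5 passes through 2 substitutions, ending at center (-11/40, 3/10), radius 1/90
v2 passes through 2 substitutions, ending at center (-1/4, 11/40), radius 1/90
v1 passes through 2 substitutions, ending at center (-1/2, -11/20), radius 1/80
v4 passes through 2 substitutions, ending at center (-11/20, -1/2), radius 1/50
v3 passes through 1 substitution, ending at center (1/2, -1/2), radius 1/12


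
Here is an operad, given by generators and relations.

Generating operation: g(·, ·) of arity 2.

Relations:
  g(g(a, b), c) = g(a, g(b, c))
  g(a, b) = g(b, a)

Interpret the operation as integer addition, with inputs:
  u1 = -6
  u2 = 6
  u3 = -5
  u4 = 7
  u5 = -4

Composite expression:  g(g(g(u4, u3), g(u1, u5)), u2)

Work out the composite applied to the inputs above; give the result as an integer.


-2

g(u4, u3) = 2
g(u1, u5) = -10
g(g(u4, u3), g(u1, u5)) = -8
g(g(g(u4, u3), g(u1, u5)), u2) = -2


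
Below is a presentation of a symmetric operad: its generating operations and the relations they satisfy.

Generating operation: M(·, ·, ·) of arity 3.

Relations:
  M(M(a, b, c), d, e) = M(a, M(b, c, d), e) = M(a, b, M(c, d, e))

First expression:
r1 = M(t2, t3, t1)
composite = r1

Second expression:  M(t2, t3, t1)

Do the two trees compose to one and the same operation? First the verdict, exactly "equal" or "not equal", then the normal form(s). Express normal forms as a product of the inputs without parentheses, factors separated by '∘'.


equal — both sides give t2 ∘ t3 ∘ t1


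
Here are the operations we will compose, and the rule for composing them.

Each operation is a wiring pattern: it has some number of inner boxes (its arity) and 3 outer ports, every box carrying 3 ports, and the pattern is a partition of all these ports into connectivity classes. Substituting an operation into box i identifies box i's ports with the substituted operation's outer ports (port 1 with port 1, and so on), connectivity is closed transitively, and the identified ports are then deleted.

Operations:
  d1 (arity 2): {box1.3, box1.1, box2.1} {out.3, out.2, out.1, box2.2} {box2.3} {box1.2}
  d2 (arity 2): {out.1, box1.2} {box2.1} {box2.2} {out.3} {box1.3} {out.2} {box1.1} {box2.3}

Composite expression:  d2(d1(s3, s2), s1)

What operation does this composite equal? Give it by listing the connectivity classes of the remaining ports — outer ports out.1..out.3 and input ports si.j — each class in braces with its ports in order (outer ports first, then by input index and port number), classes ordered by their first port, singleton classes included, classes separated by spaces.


Two ports join when wires chain via d2-identified ports.
the subtree at d1 composes to {out.1, out.2, out.3, s2.2} {s2.1, s3.1, s3.3} {s2.3} {s3.2} on (s3, s2); out.j = own outer ports
the subtree at d2 composes to {out.1, s2.2} {out.2} {out.3} {s1.1} {s1.2} {s1.3} {s2.1, s3.1, s3.3} {s2.3} {s3.2} on (s3, s2, s1); out.j = own outer ports

{out.1, s2.2} {out.2} {out.3} {s1.1} {s1.2} {s1.3} {s2.1, s3.1, s3.3} {s2.3} {s3.2}


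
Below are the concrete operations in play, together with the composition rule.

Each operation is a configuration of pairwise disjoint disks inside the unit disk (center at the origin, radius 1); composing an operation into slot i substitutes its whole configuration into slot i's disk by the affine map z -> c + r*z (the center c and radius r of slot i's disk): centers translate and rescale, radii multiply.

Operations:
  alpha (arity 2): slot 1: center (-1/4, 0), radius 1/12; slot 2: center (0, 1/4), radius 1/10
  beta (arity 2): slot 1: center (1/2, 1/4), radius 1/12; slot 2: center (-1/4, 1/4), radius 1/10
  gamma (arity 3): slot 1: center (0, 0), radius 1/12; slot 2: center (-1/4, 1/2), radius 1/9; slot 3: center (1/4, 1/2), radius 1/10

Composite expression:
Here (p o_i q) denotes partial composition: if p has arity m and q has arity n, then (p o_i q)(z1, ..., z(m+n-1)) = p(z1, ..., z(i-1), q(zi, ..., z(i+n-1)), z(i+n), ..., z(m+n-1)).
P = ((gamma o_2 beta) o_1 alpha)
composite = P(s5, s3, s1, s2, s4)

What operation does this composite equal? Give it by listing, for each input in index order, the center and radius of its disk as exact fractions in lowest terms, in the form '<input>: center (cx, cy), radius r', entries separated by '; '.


s1: center (-7/36, 19/36), radius 1/108; s2: center (-5/18, 19/36), radius 1/90; s3: center (0, 1/48), radius 1/120; s4: center (1/4, 1/2), radius 1/10; s5: center (-1/48, 0), radius 1/144


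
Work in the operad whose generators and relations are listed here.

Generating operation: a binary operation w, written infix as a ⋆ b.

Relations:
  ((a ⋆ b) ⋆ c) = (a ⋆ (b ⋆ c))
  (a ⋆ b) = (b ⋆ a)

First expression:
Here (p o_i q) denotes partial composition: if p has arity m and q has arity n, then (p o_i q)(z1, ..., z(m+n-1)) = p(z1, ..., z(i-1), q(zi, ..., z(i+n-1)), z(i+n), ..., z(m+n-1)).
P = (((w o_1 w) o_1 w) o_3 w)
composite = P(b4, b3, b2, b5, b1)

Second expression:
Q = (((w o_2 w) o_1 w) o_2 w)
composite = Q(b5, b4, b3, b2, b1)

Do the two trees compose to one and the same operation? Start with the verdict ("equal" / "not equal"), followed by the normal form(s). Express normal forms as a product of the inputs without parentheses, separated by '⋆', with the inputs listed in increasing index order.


Normal form of the first expression: b1 ⋆ b2 ⋆ b3 ⋆ b4 ⋆ b5
Normal form of the second expression: b1 ⋆ b2 ⋆ b3 ⋆ b4 ⋆ b5
Both agree, so they are equal.

equal — both sides give b1 ⋆ b2 ⋆ b3 ⋆ b4 ⋆ b5


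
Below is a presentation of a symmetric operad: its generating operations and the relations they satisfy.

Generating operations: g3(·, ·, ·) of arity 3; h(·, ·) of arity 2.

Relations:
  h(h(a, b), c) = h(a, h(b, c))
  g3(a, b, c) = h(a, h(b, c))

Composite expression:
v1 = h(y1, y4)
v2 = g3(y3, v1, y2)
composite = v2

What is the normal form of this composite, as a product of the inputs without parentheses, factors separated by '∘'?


y3 ∘ y1 ∘ y4 ∘ y2

The g3-tree's shape is irrelevant; the y-reading-order decides.
h(y1, y4) spells out as y1 ∘ y4
g3(y3, h(y1, y4), y2) spells out as y3 ∘ y1 ∘ y4 ∘ y2


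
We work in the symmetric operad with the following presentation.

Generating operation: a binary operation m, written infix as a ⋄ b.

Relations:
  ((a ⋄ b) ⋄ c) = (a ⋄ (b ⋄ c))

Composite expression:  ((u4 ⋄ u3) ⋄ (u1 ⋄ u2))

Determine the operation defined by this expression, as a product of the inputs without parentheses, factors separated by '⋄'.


u4 ⋄ u3 ⋄ u1 ⋄ u2


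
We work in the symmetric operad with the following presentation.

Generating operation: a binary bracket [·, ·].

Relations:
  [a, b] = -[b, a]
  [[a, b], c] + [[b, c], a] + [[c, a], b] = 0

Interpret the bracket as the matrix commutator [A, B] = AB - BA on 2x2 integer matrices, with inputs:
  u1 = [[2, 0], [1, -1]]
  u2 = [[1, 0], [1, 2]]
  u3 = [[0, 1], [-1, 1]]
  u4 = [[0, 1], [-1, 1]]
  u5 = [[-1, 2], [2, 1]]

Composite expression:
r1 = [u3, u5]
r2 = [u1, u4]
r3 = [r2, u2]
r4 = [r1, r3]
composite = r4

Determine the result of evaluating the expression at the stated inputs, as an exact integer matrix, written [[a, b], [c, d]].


[[-12, 24], [24, 12]]

[u3, u5] = [[4, 0], [4, -4]]
[u1, u4] = [[-1, 3], [2, 1]]
[[u1, u4], u2] = [[3, 3], [0, -3]]
[[u3, u5], [[u1, u4], u2]] = [[-12, 24], [24, 12]]


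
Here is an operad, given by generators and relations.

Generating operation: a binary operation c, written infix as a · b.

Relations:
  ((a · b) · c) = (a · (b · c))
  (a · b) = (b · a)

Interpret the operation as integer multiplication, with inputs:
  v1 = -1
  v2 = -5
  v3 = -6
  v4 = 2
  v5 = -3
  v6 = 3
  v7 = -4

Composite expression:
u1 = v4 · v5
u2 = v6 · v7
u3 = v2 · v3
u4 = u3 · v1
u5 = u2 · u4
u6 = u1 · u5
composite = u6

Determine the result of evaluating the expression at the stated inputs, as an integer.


(v4 · v5) = -6
(v6 · v7) = -12
(v2 · v3) = 30
((v2 · v3) · v1) = -30
((v6 · v7) · ((v2 · v3) · v1)) = 360
((v4 · v5) · ((v6 · v7) · ((v2 · v3) · v1))) = -2160

-2160


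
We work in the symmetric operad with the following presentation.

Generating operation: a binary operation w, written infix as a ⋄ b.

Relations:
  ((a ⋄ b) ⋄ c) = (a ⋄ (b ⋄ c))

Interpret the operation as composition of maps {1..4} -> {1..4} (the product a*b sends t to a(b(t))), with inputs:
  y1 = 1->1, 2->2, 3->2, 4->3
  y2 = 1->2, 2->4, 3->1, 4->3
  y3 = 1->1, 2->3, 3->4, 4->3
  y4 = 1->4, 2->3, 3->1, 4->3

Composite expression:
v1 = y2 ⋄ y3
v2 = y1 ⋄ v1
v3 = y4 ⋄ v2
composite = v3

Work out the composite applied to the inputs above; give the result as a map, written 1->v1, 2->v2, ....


1->3, 2->4, 3->3, 4->4


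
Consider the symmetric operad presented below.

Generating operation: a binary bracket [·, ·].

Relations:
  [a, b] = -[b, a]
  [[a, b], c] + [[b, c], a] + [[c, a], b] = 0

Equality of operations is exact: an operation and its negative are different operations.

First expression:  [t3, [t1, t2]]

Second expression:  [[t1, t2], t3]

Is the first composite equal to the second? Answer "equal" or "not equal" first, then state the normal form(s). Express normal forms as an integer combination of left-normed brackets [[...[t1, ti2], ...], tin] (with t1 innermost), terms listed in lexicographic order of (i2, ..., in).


The first composite normalizes to -[[t1, t2], t3]
The second composite normalizes to [[t1, t2], t3]
The forms do not match — not equal.

not equal; the first gives -[[t1, t2], t3] and the second [[t1, t2], t3]


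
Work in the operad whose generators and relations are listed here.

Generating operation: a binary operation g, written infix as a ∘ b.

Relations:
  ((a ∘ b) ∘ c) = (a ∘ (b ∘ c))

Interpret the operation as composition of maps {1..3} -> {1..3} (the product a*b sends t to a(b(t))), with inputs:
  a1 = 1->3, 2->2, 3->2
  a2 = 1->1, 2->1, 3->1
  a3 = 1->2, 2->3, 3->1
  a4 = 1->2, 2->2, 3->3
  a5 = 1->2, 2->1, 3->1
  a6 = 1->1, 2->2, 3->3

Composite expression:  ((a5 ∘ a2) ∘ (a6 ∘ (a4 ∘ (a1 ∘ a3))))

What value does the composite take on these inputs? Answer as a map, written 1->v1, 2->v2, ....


1->2, 2->2, 3->2


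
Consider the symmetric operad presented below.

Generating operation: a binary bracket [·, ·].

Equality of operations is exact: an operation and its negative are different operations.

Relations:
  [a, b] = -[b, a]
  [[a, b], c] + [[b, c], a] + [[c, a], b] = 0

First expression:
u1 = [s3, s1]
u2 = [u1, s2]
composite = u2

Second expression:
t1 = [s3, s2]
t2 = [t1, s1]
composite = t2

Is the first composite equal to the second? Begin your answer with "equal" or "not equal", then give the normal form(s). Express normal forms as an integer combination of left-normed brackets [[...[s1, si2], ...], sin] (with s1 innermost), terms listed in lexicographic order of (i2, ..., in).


Normal form of the first expression: -[[s1, s3], s2]
Normal form of the second expression: [[s1, s2], s3] - [[s1, s3], s2]
The forms do not match — not equal.

not equal — first -[[s1, s3], s2], second [[s1, s2], s3] - [[s1, s3], s2]


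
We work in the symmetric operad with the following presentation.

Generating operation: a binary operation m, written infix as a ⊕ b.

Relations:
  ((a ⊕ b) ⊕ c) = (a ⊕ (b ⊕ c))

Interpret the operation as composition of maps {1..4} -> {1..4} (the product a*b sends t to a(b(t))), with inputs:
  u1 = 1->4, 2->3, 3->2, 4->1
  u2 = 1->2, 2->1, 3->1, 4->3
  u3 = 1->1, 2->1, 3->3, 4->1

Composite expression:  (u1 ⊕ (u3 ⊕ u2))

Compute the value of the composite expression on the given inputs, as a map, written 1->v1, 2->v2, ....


1->4, 2->4, 3->4, 4->2

(u3 ⊕ u2) = 1->1, 2->1, 3->1, 4->3
(u1 ⊕ (u3 ⊕ u2)) = 1->4, 2->4, 3->4, 4->2


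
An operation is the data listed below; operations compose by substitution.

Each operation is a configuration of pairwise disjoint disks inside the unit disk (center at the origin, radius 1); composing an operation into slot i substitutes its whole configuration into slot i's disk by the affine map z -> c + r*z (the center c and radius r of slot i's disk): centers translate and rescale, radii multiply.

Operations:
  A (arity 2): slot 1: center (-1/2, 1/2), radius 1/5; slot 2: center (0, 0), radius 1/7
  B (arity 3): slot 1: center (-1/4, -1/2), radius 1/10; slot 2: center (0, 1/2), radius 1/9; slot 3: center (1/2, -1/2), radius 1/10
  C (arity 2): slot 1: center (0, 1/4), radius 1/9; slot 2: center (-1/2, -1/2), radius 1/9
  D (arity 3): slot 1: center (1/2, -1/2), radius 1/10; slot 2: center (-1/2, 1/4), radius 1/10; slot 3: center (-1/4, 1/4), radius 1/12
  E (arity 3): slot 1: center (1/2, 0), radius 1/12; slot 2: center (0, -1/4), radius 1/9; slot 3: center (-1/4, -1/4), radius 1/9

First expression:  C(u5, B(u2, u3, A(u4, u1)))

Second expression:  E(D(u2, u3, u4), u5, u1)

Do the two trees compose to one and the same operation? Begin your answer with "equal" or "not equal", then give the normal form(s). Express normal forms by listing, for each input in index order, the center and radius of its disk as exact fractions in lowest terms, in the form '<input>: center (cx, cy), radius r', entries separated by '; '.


not equal; the first gives u1: center (-4/9, -5/9), radius 1/630; u2: center (-19/36, -5/9), radius 1/90; u3: center (-1/2, -4/9), radius 1/81; u4: center (-9/20, -11/20), radius 1/450; u5: center (0, 1/4), radius 1/9 and the second u1: center (-1/4, -1/4), radius 1/9; u2: center (13/24, -1/24), radius 1/120; u3: center (11/24, 1/48), radius 1/120; u4: center (23/48, 1/48), radius 1/144; u5: center (0, -1/4), radius 1/9

In normal form, the first expression is u1: center (-4/9, -5/9), radius 1/630; u2: center (-19/36, -5/9), radius 1/90; u3: center (-1/2, -4/9), radius 1/81; u4: center (-9/20, -11/20), radius 1/450; u5: center (0, 1/4), radius 1/9
In normal form, the second expression is u1: center (-1/4, -1/4), radius 1/9; u2: center (13/24, -1/24), radius 1/120; u3: center (11/24, 1/48), radius 1/120; u4: center (23/48, 1/48), radius 1/144; u5: center (0, -1/4), radius 1/9
No match — not equal.


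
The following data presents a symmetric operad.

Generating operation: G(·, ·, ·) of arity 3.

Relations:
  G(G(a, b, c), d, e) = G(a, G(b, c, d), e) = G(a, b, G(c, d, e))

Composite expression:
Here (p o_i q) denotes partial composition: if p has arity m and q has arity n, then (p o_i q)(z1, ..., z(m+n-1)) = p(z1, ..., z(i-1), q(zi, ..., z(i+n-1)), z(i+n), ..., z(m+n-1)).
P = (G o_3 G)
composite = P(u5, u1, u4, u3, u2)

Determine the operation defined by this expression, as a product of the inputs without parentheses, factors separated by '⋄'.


u5 ⋄ u1 ⋄ u4 ⋄ u3 ⋄ u2


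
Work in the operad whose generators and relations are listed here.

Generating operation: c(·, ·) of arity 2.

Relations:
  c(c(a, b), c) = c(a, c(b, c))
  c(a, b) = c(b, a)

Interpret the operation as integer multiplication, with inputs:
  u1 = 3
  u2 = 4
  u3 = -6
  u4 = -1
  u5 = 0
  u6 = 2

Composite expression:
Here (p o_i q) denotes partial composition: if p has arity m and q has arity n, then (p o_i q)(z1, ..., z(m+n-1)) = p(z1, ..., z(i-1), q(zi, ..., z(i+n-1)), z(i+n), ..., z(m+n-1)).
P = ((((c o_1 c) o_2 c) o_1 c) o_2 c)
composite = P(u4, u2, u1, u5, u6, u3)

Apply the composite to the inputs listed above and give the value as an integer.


0

c(u2, u1) = 12
c(u4, c(u2, u1)) = -12
c(u5, u6) = 0
c(c(u4, c(u2, u1)), c(u5, u6)) = 0
c(c(c(u4, c(u2, u1)), c(u5, u6)), u3) = 0


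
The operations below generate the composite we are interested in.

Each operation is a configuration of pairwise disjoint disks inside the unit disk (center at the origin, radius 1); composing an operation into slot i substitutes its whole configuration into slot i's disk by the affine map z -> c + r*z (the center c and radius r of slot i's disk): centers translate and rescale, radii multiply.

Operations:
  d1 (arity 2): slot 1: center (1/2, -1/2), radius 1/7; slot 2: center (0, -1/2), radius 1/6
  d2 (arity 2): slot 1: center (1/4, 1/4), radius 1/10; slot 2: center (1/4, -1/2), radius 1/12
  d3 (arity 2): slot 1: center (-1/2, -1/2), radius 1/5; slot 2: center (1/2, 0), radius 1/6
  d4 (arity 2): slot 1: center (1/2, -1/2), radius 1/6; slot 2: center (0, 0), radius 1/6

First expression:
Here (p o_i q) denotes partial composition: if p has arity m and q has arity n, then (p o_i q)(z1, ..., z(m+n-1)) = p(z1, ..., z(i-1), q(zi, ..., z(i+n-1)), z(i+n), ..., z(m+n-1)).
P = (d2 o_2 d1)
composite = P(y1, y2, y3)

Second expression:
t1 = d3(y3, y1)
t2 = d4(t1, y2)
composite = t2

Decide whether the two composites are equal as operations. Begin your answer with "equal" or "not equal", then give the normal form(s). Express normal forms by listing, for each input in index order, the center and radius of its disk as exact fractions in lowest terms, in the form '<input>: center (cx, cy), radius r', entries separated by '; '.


not equal — first y1: center (1/4, 1/4), radius 1/10; y2: center (7/24, -13/24), radius 1/84; y3: center (1/4, -13/24), radius 1/72, second y1: center (7/12, -1/2), radius 1/36; y2: center (0, 0), radius 1/6; y3: center (5/12, -7/12), radius 1/30

The first expression, normalized: y1: center (1/4, 1/4), radius 1/10; y2: center (7/24, -13/24), radius 1/84; y3: center (1/4, -13/24), radius 1/72
The second expression, normalized: y1: center (7/12, -1/2), radius 1/36; y2: center (0, 0), radius 1/6; y3: center (5/12, -7/12), radius 1/30
The normal forms differ: not equal.


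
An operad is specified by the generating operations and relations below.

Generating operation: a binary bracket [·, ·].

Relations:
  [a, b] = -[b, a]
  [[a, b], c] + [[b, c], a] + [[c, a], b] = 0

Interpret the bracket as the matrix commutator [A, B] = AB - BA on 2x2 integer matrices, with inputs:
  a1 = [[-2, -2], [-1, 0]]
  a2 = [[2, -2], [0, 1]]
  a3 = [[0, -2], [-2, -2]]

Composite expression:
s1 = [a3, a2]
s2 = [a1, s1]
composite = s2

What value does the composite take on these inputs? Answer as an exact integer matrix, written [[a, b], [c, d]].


[a3, a2] = [[-4, -2], [-2, 4]]
[a1, [a3, a2]] = [[2, -12], [4, -2]]

[[2, -12], [4, -2]]


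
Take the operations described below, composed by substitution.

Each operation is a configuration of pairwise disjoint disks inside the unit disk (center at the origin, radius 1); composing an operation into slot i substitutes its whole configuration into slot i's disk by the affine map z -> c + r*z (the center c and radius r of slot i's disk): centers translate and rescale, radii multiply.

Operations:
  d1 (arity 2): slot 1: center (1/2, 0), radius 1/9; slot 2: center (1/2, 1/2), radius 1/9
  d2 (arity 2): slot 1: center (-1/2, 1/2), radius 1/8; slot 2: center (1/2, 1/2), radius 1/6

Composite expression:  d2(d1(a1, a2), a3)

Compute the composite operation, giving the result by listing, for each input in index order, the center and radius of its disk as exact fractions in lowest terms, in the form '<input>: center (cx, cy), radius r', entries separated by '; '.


a1: center (-7/16, 1/2), radius 1/72; a2: center (-7/16, 9/16), radius 1/72; a3: center (1/2, 1/2), radius 1/6

Nesting under d2 composes maps z -> c + r*z down each a-path.
a1: after 2 affine steps, its disk has center (-7/16, 1/2), radius 1/72
a2: after 2 affine steps, its disk has center (-7/16, 9/16), radius 1/72
a3: after 1 affine step, its disk has center (1/2, 1/2), radius 1/6


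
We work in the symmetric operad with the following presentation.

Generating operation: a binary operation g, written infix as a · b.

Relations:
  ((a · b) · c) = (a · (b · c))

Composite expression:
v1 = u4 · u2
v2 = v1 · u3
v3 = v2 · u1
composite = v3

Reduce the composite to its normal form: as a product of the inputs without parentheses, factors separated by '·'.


Associativity of g dissolves the nesting; only the u-input order survives.
(u4 · u2) flattens to u4 · u2
((u4 · u2) · u3) flattens to u4 · u2 · u3
(((u4 · u2) · u3) · u1) flattens to u4 · u2 · u3 · u1

u4 · u2 · u3 · u1


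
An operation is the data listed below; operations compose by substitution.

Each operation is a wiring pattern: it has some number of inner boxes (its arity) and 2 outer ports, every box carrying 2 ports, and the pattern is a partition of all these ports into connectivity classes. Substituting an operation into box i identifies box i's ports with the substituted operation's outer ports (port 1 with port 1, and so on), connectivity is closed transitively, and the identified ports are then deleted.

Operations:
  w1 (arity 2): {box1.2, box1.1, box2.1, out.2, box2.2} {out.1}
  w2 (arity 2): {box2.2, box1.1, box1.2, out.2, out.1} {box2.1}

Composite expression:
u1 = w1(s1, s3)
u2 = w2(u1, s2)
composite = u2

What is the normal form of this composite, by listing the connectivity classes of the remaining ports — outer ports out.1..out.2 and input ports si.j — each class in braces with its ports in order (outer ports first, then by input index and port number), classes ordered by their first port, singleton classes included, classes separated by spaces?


{out.1, out.2, s1.1, s1.2, s2.2, s3.1, s3.2} {s2.1}

Substituting into w2 glues patterns; closure does the rest.
after w1, the pattern on (s1, s3) reads {out.1} {out.2, s1.1, s1.2, s3.1, s3.2} (out.j = its outer ports)
after w2, the pattern on (s1, s3, s2) reads {out.1, out.2, s1.1, s1.2, s2.2, s3.1, s3.2} {s2.1} (out.j = its outer ports)
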